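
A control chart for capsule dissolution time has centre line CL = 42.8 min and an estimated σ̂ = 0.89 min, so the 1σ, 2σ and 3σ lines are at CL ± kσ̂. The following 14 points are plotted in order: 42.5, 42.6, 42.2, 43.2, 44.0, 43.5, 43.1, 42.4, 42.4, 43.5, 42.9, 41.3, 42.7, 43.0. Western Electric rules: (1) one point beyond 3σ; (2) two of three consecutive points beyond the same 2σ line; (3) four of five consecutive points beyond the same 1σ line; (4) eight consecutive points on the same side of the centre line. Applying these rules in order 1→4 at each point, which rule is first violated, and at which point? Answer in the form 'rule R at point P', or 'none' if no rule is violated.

none

Zone of each point (C = within 1σ̂, B = 1σ̂–2σ̂, A = 2σ̂–3σ̂, * = beyond 3σ̂; sign = side of CL): 1:-C, 2:-C, 3:-C, 4:+C, 5:+B, 6:+C, 7:+C, 8:-C, 9:-C, 10:+C, 11:+C, 12:-B, 13:-C, 14:+C
No rule fires across all 14 points.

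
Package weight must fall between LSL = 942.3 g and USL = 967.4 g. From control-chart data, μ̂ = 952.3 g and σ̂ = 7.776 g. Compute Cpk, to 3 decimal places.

Cpu = (USL − μ̂) / (3σ̂) = (967.4 − 952.3) / (3 × 7.776) = 0.6473; Cpl = (μ̂ − LSL) / (3σ̂) = (952.3 − 942.3) / (3 × 7.776) = 0.4287; Cpk = min(Cpu, Cpl) = 0.4287

0.429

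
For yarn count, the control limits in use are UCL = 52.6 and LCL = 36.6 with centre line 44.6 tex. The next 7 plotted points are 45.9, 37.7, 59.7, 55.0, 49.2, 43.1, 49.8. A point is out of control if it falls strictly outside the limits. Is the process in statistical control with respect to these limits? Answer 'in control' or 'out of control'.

out of control

Compare each point to [36.6, 52.6]: sample 3 = 59.7 > UCL; sample 4 = 55.0 > UCL.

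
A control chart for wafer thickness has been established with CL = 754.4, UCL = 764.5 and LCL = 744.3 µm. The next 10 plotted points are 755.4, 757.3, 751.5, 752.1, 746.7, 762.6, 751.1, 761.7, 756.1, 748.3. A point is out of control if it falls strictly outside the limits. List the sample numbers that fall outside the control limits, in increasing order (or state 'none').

none

All 10 points lie within [744.3, 764.5].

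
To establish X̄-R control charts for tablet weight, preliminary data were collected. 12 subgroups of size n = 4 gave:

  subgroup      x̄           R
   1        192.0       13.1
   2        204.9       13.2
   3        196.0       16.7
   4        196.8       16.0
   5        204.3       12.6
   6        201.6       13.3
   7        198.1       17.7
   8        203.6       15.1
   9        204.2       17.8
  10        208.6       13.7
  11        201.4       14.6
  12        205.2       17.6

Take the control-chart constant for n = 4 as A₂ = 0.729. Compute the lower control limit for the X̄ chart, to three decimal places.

X̄̄ = (192.0 + 204.9 + 196.0 + 196.8 + 204.3 + 201.6 + 198.1 + 203.6 + 204.2 + 208.6 + 201.4 + 205.2) / 12 = 2416.7000 / 12 = 201.3917
R̄ = (13.1 + 13.2 + 16.7 + 16.0 + 12.6 + 13.3 + 17.7 + 15.1 + 17.8 + 13.7 + 14.6 + 17.6) / 12 = 181.4000 / 12 = 15.1167
LCL = X̄̄ − A₂·R̄ = 201.3917 − 0.729 × 15.1167 = 190.3716

190.372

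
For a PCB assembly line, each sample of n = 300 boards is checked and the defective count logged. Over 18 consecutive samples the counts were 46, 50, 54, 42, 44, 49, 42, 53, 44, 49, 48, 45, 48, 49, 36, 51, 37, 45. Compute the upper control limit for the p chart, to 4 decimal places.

0.2166

p̄ = Σdᵢ / (k·n) = 832 / (18 × 300) = 0.15407
UCL = p̄ + 3·√(p̄(1−p̄)/n) = 0.15407 + 3 × √(0.15407×0.84593/300) = 0.15407 + 3 × 0.02084 = 0.21660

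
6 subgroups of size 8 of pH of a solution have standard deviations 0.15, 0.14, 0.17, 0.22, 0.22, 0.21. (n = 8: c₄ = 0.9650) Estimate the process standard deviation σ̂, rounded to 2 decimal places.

0.19

s̄ = (0.15 + 0.14 + 0.17 + 0.22 + 0.22 + 0.21) / 6 = 0.1850
σ̂ = s̄ / c₄ = 0.1850 / 0.9650 = 0.1917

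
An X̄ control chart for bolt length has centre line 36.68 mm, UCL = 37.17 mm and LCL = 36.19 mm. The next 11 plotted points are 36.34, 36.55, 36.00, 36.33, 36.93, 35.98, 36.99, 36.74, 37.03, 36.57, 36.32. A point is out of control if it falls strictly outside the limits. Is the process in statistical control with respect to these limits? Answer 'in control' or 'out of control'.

Compare each point to [36.19, 37.17]: sample 3 = 36.00 < LCL; sample 6 = 35.98 < LCL.

out of control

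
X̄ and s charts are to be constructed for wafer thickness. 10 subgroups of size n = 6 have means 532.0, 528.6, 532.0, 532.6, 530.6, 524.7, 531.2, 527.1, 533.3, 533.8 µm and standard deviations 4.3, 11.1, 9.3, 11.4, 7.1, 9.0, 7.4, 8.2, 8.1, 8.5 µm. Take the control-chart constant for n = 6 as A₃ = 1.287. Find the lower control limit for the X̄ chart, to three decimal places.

519.728

X̄̄ = (532.0 + 528.6 + 532.0 + 532.6 + 530.6 + 524.7 + 531.2 + 527.1 + 533.3 + 533.8) / 10 = 530.5900
s̄ = (4.3 + 11.1 + 9.3 + 11.4 + 7.1 + 9.0 + 7.4 + 8.2 + 8.1 + 8.5) / 10 = 8.4400
LCL = X̄̄ − A₃·s̄ = 530.5900 − 1.287 × 8.4400 = 519.7277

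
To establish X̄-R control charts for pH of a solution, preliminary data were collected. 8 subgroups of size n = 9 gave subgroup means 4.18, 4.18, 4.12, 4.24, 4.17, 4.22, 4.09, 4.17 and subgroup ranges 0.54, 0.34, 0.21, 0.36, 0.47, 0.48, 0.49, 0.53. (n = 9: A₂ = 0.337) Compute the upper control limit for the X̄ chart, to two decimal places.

4.32

X̄̄ = (4.18 + 4.18 + 4.12 + 4.24 + 4.17 + 4.22 + 4.09 + 4.17) / 8 = 33.3700 / 8 = 4.1712
R̄ = (0.54 + 0.34 + 0.21 + 0.36 + 0.47 + 0.48 + 0.49 + 0.53) / 8 = 3.4200 / 8 = 0.4275
UCL = X̄̄ + A₂·R̄ = 4.1712 + 0.337 × 0.4275 = 4.3153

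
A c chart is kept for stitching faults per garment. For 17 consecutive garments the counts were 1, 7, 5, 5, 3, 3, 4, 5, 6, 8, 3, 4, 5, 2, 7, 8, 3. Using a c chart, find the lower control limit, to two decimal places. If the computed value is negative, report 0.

c̄ = (1 + 7 + 5 + 5 + 3 + 3 + 4 + 5 + 6 + 8 + 3 + 4 + 5 + 2 + 7 + 8 + 3) / 17 = 79 / 17 = 4.6471
LCL = c̄ − 3√c̄ = 4.6471 − 3 × 2.1557 = -1.8201 → 0 (cannot be negative)

0.00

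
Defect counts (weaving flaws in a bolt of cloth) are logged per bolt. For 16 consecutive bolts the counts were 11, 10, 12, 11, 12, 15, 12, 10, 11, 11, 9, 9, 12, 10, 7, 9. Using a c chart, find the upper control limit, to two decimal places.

20.50

c̄ = (11 + 10 + 12 + 11 + 12 + 15 + 12 + 10 + 11 + 11 + 9 + 9 + 12 + 10 + 7 + 9) / 16 = 171 / 16 = 10.6875
UCL = c̄ + 3√c̄ = 10.6875 + 3 × √10.6875 = 10.6875 + 3 × 3.2692 = 20.4950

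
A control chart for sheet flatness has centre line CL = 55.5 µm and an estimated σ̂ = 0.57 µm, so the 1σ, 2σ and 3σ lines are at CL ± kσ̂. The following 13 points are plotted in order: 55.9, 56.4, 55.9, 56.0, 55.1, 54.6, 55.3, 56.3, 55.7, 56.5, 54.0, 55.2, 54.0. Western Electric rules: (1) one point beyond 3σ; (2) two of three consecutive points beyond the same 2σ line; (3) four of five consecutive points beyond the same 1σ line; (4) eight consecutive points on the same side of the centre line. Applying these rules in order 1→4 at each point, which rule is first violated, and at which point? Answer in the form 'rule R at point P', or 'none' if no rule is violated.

Zone of each point (C = within 1σ̂, B = 1σ̂–2σ̂, A = 2σ̂–3σ̂, * = beyond 3σ̂; sign = side of CL): 1:+C, 2:+B, 3:+C, 4:+C, 5:-C, 6:-B, 7:-C, 8:+B, 9:+C, 10:+B, 11:-A, 12:-C, 13:-A
Rule 2 (two of three consecutive points beyond the same 2σ limit) is satisfied at point 13.

rule 2 at point 13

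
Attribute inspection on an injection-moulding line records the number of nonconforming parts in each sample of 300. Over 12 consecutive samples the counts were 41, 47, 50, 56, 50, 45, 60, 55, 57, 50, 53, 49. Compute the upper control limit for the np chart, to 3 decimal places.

70.614

p̄ = Σdᵢ / (k·n) = 613 / (12 × 300) = 0.17028
UCL = np̄ + 3·√(np̄(1−p̄)) = 51.0833 + 3 × √(51.0833×0.82972) = 51.0833 + 3 × 6.5104 = 70.6145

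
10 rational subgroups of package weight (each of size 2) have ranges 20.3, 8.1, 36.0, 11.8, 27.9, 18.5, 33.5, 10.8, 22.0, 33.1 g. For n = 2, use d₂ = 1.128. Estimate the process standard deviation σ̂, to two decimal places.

19.68

R̄ = (20.3 + 8.1 + 36.0 + 11.8 + 27.9 + 18.5 + 33.5 + 10.8 + 22.0 + 33.1) / 10 = 22.2000
σ̂ = R̄ / d₂ = 22.2000 / 1.128 = 19.6809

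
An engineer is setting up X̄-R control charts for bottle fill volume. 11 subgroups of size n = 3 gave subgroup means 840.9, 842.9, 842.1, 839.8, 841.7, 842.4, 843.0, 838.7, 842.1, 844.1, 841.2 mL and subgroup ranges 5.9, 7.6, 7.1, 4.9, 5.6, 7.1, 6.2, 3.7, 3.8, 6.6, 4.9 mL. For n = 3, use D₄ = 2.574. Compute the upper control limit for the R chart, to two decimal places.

14.84

R̄ = (5.9 + 7.6 + 7.1 + 4.9 + 5.6 + 7.1 + 6.2 + 3.7 + 3.8 + 6.6 + 4.9) / 11 = 63.4000 / 11 = 5.7636
UCL_R = D₄·R̄ = 2.574 × 5.7636 = 14.8356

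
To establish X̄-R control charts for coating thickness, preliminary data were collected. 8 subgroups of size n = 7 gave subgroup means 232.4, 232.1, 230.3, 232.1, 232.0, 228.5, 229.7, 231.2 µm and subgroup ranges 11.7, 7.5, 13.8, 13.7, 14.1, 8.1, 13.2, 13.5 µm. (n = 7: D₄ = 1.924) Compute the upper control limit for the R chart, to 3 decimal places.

R̄ = (11.7 + 7.5 + 13.8 + 13.7 + 14.1 + 8.1 + 13.2 + 13.5) / 8 = 95.6000 / 8 = 11.9500
UCL_R = D₄·R̄ = 1.924 × 11.9500 = 22.9918

22.992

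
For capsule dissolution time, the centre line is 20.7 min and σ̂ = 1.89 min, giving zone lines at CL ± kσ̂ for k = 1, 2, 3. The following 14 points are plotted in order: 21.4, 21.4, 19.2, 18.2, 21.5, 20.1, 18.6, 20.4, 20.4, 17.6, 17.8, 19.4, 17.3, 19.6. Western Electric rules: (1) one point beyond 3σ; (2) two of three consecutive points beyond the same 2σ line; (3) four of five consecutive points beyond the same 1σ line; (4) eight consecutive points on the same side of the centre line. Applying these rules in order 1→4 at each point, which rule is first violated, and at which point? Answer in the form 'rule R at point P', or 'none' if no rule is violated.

rule 4 at point 13

Zone of each point (C = within 1σ̂, B = 1σ̂–2σ̂, A = 2σ̂–3σ̂, * = beyond 3σ̂; sign = side of CL): 1:+C, 2:+C, 3:-C, 4:-B, 5:+C, 6:-C, 7:-B, 8:-C, 9:-C, 10:-B, 11:-B, 12:-C, 13:-B, 14:-C
Rule 4 (eight consecutive points on the same side of the centre line) is satisfied at point 13.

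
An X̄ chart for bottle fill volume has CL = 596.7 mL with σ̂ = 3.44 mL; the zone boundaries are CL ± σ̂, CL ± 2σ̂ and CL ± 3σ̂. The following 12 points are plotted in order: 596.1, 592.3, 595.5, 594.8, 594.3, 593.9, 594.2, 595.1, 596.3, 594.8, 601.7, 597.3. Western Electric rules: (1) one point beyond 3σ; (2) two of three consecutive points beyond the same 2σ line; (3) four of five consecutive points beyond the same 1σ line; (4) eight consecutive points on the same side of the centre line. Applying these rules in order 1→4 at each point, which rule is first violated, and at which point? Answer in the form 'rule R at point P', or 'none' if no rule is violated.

rule 4 at point 8

Zone of each point (C = within 1σ̂, B = 1σ̂–2σ̂, A = 2σ̂–3σ̂, * = beyond 3σ̂; sign = side of CL): 1:-C, 2:-B, 3:-C, 4:-C, 5:-C, 6:-C, 7:-C, 8:-C, 9:-C, 10:-C, 11:+B, 12:+C
Rule 4 (eight consecutive points on the same side of the centre line) is satisfied at point 8.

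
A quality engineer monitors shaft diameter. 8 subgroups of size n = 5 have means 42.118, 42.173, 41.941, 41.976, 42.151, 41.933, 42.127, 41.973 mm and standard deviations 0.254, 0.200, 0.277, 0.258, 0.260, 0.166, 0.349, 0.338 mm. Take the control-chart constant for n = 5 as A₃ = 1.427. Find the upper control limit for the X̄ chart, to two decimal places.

42.42

X̄̄ = (42.118 + 42.173 + 41.941 + 41.976 + 42.151 + 41.933 + 42.127 + 41.973) / 8 = 42.0490
s̄ = (0.254 + 0.200 + 0.277 + 0.258 + 0.260 + 0.166 + 0.349 + 0.338) / 8 = 0.2627
UCL = X̄̄ + A₃·s̄ = 42.0490 + 1.427 × 0.2627 = 42.4239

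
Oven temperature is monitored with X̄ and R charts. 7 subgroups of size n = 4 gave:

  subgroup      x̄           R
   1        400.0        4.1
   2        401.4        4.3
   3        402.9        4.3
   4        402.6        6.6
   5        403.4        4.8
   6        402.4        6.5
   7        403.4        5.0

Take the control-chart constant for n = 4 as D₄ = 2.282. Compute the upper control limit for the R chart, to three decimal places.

R̄ = (4.1 + 4.3 + 4.3 + 6.6 + 4.8 + 6.5 + 5.0) / 7 = 35.6000 / 7 = 5.0857
UCL_R = D₄·R̄ = 2.282 × 5.0857 = 11.6056

11.606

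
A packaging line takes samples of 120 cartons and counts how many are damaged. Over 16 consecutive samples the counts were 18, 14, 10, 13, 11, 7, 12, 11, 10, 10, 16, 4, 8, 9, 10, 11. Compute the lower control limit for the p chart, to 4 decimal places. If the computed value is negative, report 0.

p̄ = Σdᵢ / (k·n) = 174 / (16 × 120) = 0.09062
LCL = p̄ − 3·√(p̄(1−p̄)/n) = 0.09062 − 3 × 0.02621 = 0.01201

0.0120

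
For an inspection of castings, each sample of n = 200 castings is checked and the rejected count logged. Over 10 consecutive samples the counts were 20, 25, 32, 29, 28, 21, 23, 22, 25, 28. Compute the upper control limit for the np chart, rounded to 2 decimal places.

p̄ = Σdᵢ / (k·n) = 253 / (10 × 200) = 0.12650
UCL = np̄ + 3·√(np̄(1−p̄)) = 25.3000 + 3 × √(25.3000×0.87350) = 25.3000 + 3 × 4.7010 = 39.4030

39.40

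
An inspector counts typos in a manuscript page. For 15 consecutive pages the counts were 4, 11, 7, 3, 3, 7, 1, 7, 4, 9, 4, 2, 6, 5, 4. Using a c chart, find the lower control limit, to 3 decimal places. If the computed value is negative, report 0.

c̄ = (4 + 11 + 7 + 3 + 3 + 7 + 1 + 7 + 4 + 9 + 4 + 2 + 6 + 5 + 4) / 15 = 77 / 15 = 5.1333
LCL = c̄ − 3√c̄ = 5.1333 − 3 × 2.2657 = -1.6637 → 0 (cannot be negative)

0.000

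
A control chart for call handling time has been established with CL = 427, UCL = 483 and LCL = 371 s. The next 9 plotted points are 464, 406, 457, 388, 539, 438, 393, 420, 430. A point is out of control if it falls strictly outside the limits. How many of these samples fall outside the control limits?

Compare each point to [371, 483]: sample 5 = 539 > UCL.

1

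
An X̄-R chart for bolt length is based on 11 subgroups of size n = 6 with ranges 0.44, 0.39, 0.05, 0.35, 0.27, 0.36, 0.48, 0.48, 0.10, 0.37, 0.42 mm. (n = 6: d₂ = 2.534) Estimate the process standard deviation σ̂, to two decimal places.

R̄ = (0.44 + 0.39 + 0.05 + 0.35 + 0.27 + 0.36 + 0.48 + 0.48 + 0.10 + 0.37 + 0.42) / 11 = 0.3373
σ̂ = R̄ / d₂ = 0.3373 / 2.534 = 0.1331

0.13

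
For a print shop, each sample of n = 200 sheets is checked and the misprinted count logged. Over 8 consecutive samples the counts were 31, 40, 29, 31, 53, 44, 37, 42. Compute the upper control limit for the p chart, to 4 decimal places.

p̄ = Σdᵢ / (k·n) = 307 / (8 × 200) = 0.19187
UCL = p̄ + 3·√(p̄(1−p̄)/n) = 0.19187 + 3 × √(0.19187×0.80812/200) = 0.19187 + 3 × 0.02784 = 0.27541

0.2754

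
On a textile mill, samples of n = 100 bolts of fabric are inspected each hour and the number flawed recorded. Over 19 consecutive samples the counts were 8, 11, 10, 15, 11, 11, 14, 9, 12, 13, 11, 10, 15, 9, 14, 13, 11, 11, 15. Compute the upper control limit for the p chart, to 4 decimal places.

p̄ = Σdᵢ / (k·n) = 223 / (19 × 100) = 0.11737
UCL = p̄ + 3·√(p̄(1−p̄)/n) = 0.11737 + 3 × √(0.11737×0.88263/100) = 0.11737 + 3 × 0.03219 = 0.21393

0.2139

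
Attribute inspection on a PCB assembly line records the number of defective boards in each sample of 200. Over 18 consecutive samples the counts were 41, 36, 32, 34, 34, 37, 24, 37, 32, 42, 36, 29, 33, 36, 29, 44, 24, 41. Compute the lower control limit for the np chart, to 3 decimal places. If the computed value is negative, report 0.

p̄ = Σdᵢ / (k·n) = 621 / (18 × 200) = 0.17250
LCL = np̄ − 3·√(np̄(1−p̄)) = 34.5000 − 3 × 5.3431 = 18.4707

18.471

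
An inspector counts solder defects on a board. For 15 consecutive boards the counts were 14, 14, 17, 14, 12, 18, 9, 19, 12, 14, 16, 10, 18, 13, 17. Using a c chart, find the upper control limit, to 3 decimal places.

25.877

c̄ = (14 + 14 + 17 + 14 + 12 + 18 + 9 + 19 + 12 + 14 + 16 + 10 + 18 + 13 + 17) / 15 = 217 / 15 = 14.4667
UCL = c̄ + 3√c̄ = 14.4667 + 3 × √14.4667 = 14.4667 + 3 × 3.8035 = 25.8772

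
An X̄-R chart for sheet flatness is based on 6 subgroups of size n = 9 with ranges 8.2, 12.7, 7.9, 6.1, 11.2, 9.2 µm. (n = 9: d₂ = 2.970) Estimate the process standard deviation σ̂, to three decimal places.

R̄ = (8.2 + 12.7 + 7.9 + 6.1 + 11.2 + 9.2) / 6 = 9.2167
σ̂ = R̄ / d₂ = 9.2167 / 2.970 = 3.1033

3.103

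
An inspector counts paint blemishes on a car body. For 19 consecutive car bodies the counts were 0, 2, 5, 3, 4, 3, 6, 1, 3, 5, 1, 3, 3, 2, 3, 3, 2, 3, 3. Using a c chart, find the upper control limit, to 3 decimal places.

c̄ = (0 + 2 + 5 + 3 + 4 + 3 + 6 + 1 + 3 + 5 + 1 + 3 + 3 + 2 + 3 + 3 + 2 + 3 + 3) / 19 = 55 / 19 = 2.8947
UCL = c̄ + 3√c̄ = 2.8947 + 3 × √2.8947 = 2.8947 + 3 × 1.7014 = 7.9989

7.999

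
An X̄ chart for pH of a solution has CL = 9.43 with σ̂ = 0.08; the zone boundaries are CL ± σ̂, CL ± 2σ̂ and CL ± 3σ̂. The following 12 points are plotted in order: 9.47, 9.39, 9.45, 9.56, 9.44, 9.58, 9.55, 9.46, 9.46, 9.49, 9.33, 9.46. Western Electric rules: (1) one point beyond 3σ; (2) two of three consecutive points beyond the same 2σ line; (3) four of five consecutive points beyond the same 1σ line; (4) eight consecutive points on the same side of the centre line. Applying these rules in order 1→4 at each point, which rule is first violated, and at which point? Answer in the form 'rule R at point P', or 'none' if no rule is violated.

rule 4 at point 10

Zone of each point (C = within 1σ̂, B = 1σ̂–2σ̂, A = 2σ̂–3σ̂, * = beyond 3σ̂; sign = side of CL): 1:+C, 2:-C, 3:+C, 4:+B, 5:+C, 6:+B, 7:+B, 8:+C, 9:+C, 10:+C, 11:-B, 12:+C
Rule 4 (eight consecutive points on the same side of the centre line) is satisfied at point 10.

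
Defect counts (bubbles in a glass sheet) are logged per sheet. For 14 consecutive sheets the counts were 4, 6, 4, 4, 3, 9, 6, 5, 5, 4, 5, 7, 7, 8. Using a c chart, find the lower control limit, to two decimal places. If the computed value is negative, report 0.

c̄ = (4 + 6 + 4 + 4 + 3 + 9 + 6 + 5 + 5 + 4 + 5 + 7 + 7 + 8) / 14 = 77 / 14 = 5.5000
LCL = c̄ − 3√c̄ = 5.5000 − 3 × 2.3452 = -1.5356 → 0 (cannot be negative)

0.00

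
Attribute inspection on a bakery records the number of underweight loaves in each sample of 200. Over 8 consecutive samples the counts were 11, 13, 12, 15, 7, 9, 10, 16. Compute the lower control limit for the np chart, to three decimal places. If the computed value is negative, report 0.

p̄ = Σdᵢ / (k·n) = 93 / (8 × 200) = 0.05813
LCL = np̄ − 3·√(np̄(1−p̄)) = 11.6250 − 3 × 3.3090 = 1.6981

1.698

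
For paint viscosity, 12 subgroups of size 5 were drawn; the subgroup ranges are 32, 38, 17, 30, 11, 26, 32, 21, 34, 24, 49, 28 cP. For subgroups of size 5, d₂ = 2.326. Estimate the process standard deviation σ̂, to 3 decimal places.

12.253

R̄ = (32 + 38 + 17 + 30 + 11 + 26 + 32 + 21 + 34 + 24 + 49 + 28) / 12 = 28.5000
σ̂ = R̄ / d₂ = 28.5000 / 2.326 = 12.2528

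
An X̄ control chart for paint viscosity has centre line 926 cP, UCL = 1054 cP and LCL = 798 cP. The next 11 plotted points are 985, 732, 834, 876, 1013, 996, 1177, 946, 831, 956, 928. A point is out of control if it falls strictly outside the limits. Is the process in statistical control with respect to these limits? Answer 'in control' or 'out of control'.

Compare each point to [798, 1054]: sample 2 = 732 < LCL; sample 7 = 1177 > UCL.

out of control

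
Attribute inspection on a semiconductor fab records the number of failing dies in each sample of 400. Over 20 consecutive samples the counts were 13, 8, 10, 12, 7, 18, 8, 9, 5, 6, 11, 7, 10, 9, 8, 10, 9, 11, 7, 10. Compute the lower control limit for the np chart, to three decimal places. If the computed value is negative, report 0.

p̄ = Σdᵢ / (k·n) = 188 / (20 × 400) = 0.02350
LCL = np̄ − 3·√(np̄(1−p̄)) = 9.4000 − 3 × 3.0297 = 0.3109

0.311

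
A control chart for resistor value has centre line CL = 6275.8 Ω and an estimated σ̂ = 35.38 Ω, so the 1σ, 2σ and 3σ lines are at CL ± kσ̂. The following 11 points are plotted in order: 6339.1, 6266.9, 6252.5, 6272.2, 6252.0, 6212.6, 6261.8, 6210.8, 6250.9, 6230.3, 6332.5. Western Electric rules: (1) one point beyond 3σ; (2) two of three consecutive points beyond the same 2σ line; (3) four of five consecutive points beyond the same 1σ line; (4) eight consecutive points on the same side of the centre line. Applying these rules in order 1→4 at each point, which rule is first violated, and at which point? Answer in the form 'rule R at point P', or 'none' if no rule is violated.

Zone of each point (C = within 1σ̂, B = 1σ̂–2σ̂, A = 2σ̂–3σ̂, * = beyond 3σ̂; sign = side of CL): 1:+B, 2:-C, 3:-C, 4:-C, 5:-C, 6:-B, 7:-C, 8:-B, 9:-C, 10:-B, 11:+B
Rule 4 (eight consecutive points on the same side of the centre line) is satisfied at point 9.

rule 4 at point 9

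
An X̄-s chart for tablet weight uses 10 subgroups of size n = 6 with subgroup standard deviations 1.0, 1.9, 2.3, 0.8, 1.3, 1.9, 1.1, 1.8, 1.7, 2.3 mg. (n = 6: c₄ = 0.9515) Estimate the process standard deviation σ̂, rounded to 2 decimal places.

1.69

s̄ = (1.0 + 1.9 + 2.3 + 0.8 + 1.3 + 1.9 + 1.1 + 1.8 + 1.7 + 2.3) / 10 = 1.6100
σ̂ = s̄ / c₄ = 1.6100 / 0.9515 = 1.6921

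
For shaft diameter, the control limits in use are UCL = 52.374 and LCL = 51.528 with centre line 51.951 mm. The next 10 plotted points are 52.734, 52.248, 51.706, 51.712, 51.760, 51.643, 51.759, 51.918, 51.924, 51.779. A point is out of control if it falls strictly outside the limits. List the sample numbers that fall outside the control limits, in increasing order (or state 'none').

Compare each point to [51.528, 52.374]: sample 1 = 52.734 > UCL.

1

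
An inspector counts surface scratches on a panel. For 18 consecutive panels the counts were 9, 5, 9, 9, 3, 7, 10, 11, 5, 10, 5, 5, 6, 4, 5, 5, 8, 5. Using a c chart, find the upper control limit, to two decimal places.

14.50

c̄ = (9 + 5 + 9 + 9 + 3 + 7 + 10 + 11 + 5 + 10 + 5 + 5 + 6 + 4 + 5 + 5 + 8 + 5) / 18 = 121 / 18 = 6.7222
UCL = c̄ + 3√c̄ = 6.7222 + 3 × √6.7222 = 6.7222 + 3 × 2.5927 = 14.5004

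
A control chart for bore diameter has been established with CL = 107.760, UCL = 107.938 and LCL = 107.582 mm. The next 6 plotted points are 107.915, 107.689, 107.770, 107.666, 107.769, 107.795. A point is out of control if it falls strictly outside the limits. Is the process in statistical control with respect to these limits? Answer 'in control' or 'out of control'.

in control

All 6 points lie within [107.582, 107.938].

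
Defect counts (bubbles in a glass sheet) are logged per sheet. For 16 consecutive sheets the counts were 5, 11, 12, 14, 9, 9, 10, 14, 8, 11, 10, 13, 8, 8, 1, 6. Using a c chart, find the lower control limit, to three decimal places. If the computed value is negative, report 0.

0.158

c̄ = (5 + 11 + 12 + 14 + 9 + 9 + 10 + 14 + 8 + 11 + 10 + 13 + 8 + 8 + 1 + 6) / 16 = 149 / 16 = 9.3125
LCL = c̄ − 3√c̄ = 9.3125 − 3 × 3.0516 = 0.1576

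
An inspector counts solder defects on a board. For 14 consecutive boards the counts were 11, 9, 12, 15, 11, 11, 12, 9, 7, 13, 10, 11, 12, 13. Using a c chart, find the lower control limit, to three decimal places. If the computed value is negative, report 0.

c̄ = (11 + 9 + 12 + 15 + 11 + 11 + 12 + 9 + 7 + 13 + 10 + 11 + 12 + 13) / 14 = 156 / 14 = 11.1429
LCL = c̄ − 3√c̄ = 11.1429 − 3 × 3.3381 = 1.1286

1.129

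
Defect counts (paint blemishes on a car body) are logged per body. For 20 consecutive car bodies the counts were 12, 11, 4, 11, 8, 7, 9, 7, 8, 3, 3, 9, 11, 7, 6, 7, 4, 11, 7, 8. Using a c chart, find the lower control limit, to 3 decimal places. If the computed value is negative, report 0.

0.000

c̄ = (12 + 11 + 4 + 11 + 8 + 7 + 9 + 7 + 8 + 3 + 3 + 9 + 11 + 7 + 6 + 7 + 4 + 11 + 7 + 8) / 20 = 153 / 20 = 7.6500
LCL = c̄ − 3√c̄ = 7.6500 − 3 × 2.7659 = -0.6476 → 0 (cannot be negative)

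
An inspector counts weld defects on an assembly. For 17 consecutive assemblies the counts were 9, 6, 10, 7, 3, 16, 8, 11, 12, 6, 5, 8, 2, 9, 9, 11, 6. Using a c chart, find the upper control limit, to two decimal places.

16.67

c̄ = (9 + 6 + 10 + 7 + 3 + 16 + 8 + 11 + 12 + 6 + 5 + 8 + 2 + 9 + 9 + 11 + 6) / 17 = 138 / 17 = 8.1176
UCL = c̄ + 3√c̄ = 8.1176 + 3 × √8.1176 = 8.1176 + 3 × 2.8491 = 16.6651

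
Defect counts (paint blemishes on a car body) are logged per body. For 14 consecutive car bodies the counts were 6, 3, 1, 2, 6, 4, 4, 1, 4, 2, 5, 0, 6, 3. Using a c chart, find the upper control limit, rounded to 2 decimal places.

8.85

c̄ = (6 + 3 + 1 + 2 + 6 + 4 + 4 + 1 + 4 + 2 + 5 + 0 + 6 + 3) / 14 = 47 / 14 = 3.3571
UCL = c̄ + 3√c̄ = 3.3571 + 3 × √3.3571 = 3.3571 + 3 × 1.8323 = 8.8539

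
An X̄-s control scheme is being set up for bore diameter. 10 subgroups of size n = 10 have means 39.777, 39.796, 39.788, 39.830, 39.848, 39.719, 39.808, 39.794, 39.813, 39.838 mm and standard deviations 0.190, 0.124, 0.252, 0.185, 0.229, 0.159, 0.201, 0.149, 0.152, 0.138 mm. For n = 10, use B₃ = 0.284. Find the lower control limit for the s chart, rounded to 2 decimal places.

0.05

s̄ = (0.190 + 0.124 + 0.252 + 0.185 + 0.229 + 0.159 + 0.201 + 0.149 + 0.152 + 0.138) / 10 = 0.1779
LCL_s = B₃·s̄ = 0.284 × 0.1779 = 0.0505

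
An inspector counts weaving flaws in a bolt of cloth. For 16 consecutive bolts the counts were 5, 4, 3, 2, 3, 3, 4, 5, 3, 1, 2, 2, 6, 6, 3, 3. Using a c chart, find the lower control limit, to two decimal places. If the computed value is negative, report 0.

c̄ = (5 + 4 + 3 + 2 + 3 + 3 + 4 + 5 + 3 + 1 + 2 + 2 + 6 + 6 + 3 + 3) / 16 = 55 / 16 = 3.4375
LCL = c̄ − 3√c̄ = 3.4375 − 3 × 1.8540 = -2.1246 → 0 (cannot be negative)

0.00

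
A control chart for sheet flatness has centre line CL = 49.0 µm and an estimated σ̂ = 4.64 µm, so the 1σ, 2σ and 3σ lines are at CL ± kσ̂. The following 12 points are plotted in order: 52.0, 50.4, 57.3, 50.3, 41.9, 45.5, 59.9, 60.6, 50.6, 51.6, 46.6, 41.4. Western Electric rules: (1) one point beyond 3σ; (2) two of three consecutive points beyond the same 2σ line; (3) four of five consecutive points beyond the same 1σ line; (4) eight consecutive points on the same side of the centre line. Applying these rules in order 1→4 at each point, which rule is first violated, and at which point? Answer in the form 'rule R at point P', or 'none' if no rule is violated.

rule 2 at point 8

Zone of each point (C = within 1σ̂, B = 1σ̂–2σ̂, A = 2σ̂–3σ̂, * = beyond 3σ̂; sign = side of CL): 1:+C, 2:+C, 3:+B, 4:+C, 5:-B, 6:-C, 7:+A, 8:+A, 9:+C, 10:+C, 11:-C, 12:-B
Rule 2 (two of three consecutive points beyond the same 2σ limit) is satisfied at point 8.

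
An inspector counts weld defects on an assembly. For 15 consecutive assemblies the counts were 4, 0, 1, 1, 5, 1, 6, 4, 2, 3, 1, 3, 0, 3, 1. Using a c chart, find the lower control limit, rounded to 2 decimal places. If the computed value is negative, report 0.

c̄ = (4 + 0 + 1 + 1 + 5 + 1 + 6 + 4 + 2 + 3 + 1 + 3 + 0 + 3 + 1) / 15 = 35 / 15 = 2.3333
LCL = c̄ − 3√c̄ = 2.3333 − 3 × 1.5275 = -2.2492 → 0 (cannot be negative)

0.00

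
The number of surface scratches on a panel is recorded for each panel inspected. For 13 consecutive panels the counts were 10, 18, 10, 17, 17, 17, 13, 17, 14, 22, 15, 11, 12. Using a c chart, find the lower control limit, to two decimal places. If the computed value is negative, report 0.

c̄ = (10 + 18 + 10 + 17 + 17 + 17 + 13 + 17 + 14 + 22 + 15 + 11 + 12) / 13 = 193 / 13 = 14.8462
LCL = c̄ − 3√c̄ = 14.8462 − 3 × 3.8531 = 3.2869

3.29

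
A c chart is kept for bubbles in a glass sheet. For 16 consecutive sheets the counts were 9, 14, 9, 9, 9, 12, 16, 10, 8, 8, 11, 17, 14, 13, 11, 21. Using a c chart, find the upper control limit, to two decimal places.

22.30

c̄ = (9 + 14 + 9 + 9 + 9 + 12 + 16 + 10 + 8 + 8 + 11 + 17 + 14 + 13 + 11 + 21) / 16 = 191 / 16 = 11.9375
UCL = c̄ + 3√c̄ = 11.9375 + 3 × √11.9375 = 11.9375 + 3 × 3.4551 = 22.3027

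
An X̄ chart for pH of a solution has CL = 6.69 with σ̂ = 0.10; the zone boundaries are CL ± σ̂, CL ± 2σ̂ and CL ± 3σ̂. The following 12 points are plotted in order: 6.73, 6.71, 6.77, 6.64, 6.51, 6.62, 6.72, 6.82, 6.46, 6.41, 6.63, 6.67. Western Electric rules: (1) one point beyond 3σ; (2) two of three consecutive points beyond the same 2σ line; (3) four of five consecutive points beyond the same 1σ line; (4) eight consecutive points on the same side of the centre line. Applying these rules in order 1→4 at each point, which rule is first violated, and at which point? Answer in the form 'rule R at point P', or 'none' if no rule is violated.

rule 2 at point 10

Zone of each point (C = within 1σ̂, B = 1σ̂–2σ̂, A = 2σ̂–3σ̂, * = beyond 3σ̂; sign = side of CL): 1:+C, 2:+C, 3:+C, 4:-C, 5:-B, 6:-C, 7:+C, 8:+B, 9:-A, 10:-A, 11:-C, 12:-C
Rule 2 (two of three consecutive points beyond the same 2σ limit) is satisfied at point 10.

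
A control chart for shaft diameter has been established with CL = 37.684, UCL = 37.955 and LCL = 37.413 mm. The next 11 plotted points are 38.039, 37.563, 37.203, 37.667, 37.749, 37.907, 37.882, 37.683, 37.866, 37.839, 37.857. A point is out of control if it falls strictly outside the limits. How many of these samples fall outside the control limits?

2

Compare each point to [37.413, 37.955]: sample 1 = 38.039 > UCL; sample 3 = 37.203 < LCL.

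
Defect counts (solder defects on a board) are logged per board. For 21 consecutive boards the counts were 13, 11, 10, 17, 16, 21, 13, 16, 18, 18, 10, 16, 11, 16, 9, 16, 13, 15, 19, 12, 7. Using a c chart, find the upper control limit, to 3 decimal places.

c̄ = (13 + 11 + 10 + 17 + 16 + 21 + 13 + 16 + 18 + 18 + 10 + 16 + 11 + 16 + 9 + 16 + 13 + 15 + 19 + 12 + 7) / 21 = 297 / 21 = 14.1429
UCL = c̄ + 3√c̄ = 14.1429 + 3 × √14.1429 = 14.1429 + 3 × 3.7607 = 25.4250

25.425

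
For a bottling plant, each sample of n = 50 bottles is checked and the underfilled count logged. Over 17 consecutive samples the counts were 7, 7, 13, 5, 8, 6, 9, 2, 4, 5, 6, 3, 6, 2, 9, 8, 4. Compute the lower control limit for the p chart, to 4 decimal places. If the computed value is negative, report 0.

0.0000

p̄ = Σdᵢ / (k·n) = 104 / (17 × 50) = 0.12235
LCL = p̄ − 3·√(p̄(1−p̄)/n) = 0.12235 − 3 × 0.04634 = -0.01668 → 0 (negative, so LCL = 0)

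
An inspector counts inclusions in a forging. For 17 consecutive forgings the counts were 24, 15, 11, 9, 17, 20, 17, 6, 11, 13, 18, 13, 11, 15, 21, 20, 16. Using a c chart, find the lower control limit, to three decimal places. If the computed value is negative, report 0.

c̄ = (24 + 15 + 11 + 9 + 17 + 20 + 17 + 6 + 11 + 13 + 18 + 13 + 11 + 15 + 21 + 20 + 16) / 17 = 257 / 17 = 15.1176
LCL = c̄ − 3√c̄ = 15.1176 − 3 × 3.8881 = 3.4532

3.453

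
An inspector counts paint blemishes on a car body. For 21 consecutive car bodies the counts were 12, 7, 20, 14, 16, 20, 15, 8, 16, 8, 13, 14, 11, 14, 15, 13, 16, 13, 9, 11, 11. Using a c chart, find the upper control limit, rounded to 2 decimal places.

c̄ = (12 + 7 + 20 + 14 + 16 + 20 + 15 + 8 + 16 + 8 + 13 + 14 + 11 + 14 + 15 + 13 + 16 + 13 + 9 + 11 + 11) / 21 = 276 / 21 = 13.1429
UCL = c̄ + 3√c̄ = 13.1429 + 3 × √13.1429 = 13.1429 + 3 × 3.6253 = 24.0188

24.02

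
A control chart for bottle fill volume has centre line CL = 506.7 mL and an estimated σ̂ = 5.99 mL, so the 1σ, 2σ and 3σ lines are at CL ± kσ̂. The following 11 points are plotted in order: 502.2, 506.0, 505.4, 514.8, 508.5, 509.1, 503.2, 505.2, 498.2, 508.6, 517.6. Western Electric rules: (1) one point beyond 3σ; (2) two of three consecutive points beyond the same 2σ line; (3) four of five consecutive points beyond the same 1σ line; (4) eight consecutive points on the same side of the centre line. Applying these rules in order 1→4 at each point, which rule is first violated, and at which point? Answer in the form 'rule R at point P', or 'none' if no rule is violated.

Zone of each point (C = within 1σ̂, B = 1σ̂–2σ̂, A = 2σ̂–3σ̂, * = beyond 3σ̂; sign = side of CL): 1:-C, 2:-C, 3:-C, 4:+B, 5:+C, 6:+C, 7:-C, 8:-C, 9:-B, 10:+C, 11:+B
No rule fires across all 11 points.

none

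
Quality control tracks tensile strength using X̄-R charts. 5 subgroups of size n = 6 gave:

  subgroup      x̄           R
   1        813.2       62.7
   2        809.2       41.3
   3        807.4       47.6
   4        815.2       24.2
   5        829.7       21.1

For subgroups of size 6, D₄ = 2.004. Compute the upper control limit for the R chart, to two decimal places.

R̄ = (62.7 + 41.3 + 47.6 + 24.2 + 21.1) / 5 = 196.9000 / 5 = 39.3800
UCL_R = D₄·R̄ = 2.004 × 39.3800 = 78.9175

78.92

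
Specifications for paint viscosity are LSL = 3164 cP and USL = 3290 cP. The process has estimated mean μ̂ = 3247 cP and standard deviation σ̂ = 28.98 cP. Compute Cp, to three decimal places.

0.725

Cp = (USL − LSL) / (6σ̂) = (3290 − 3164) / (6 × 28.98) = 126.0000 / 173.8800 = 0.7246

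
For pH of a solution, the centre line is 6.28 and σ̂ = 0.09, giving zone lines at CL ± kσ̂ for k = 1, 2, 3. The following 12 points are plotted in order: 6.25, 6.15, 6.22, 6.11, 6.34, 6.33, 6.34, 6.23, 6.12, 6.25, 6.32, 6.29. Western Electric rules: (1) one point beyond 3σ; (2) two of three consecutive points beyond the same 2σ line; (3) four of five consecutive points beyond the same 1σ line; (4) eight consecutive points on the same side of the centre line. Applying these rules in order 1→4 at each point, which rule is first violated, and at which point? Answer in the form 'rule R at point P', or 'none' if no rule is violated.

Zone of each point (C = within 1σ̂, B = 1σ̂–2σ̂, A = 2σ̂–3σ̂, * = beyond 3σ̂; sign = side of CL): 1:-C, 2:-B, 3:-C, 4:-B, 5:+C, 6:+C, 7:+C, 8:-C, 9:-B, 10:-C, 11:+C, 12:+C
No rule fires across all 12 points.

none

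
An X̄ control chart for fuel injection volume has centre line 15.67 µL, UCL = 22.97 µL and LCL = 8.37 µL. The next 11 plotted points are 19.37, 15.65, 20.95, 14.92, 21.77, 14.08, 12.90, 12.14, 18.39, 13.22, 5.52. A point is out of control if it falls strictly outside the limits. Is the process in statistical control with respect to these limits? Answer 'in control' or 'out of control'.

out of control

Compare each point to [8.37, 22.97]: sample 11 = 5.52 < LCL.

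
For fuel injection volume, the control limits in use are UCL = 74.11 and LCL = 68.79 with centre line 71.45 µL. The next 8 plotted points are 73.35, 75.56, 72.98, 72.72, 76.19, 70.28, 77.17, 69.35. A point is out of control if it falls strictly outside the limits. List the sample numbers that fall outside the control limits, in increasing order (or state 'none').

Compare each point to [68.79, 74.11]: sample 2 = 75.56 > UCL; sample 5 = 76.19 > UCL; sample 7 = 77.17 > UCL.

2, 5, 7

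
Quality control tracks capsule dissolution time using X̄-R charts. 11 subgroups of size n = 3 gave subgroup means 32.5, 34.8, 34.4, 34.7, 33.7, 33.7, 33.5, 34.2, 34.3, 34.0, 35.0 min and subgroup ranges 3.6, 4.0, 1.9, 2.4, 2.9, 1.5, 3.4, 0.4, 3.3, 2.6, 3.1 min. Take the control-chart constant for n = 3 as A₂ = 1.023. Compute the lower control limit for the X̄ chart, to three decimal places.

X̄̄ = (32.5 + 34.8 + 34.4 + 34.7 + 33.7 + 33.7 + 33.5 + 34.2 + 34.3 + 34.0 + 35.0) / 11 = 374.8000 / 11 = 34.0727
R̄ = (3.6 + 4.0 + 1.9 + 2.4 + 2.9 + 1.5 + 3.4 + 0.4 + 3.3 + 2.6 + 3.1) / 11 = 29.1000 / 11 = 2.6455
LCL = X̄̄ − A₂·R̄ = 34.0727 − 1.023 × 2.6455 = 31.3664

31.366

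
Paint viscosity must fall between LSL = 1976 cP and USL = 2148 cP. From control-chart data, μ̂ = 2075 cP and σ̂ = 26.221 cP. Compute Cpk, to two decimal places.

0.93

Cpu = (USL − μ̂) / (3σ̂) = (2148 − 2075) / (3 × 26.221) = 0.9280; Cpl = (μ̂ − LSL) / (3σ̂) = (2075 − 1976) / (3 × 26.221) = 1.2585; Cpk = min(Cpu, Cpl) = 0.9280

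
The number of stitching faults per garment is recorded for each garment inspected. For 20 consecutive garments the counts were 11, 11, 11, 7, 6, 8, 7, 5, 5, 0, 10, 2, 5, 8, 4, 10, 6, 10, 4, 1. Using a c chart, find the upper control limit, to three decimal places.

14.228

c̄ = (11 + 11 + 11 + 7 + 6 + 8 + 7 + 5 + 5 + 0 + 10 + 2 + 5 + 8 + 4 + 10 + 6 + 10 + 4 + 1) / 20 = 131 / 20 = 6.5500
UCL = c̄ + 3√c̄ = 6.5500 + 3 × √6.5500 = 6.5500 + 3 × 2.5593 = 14.2279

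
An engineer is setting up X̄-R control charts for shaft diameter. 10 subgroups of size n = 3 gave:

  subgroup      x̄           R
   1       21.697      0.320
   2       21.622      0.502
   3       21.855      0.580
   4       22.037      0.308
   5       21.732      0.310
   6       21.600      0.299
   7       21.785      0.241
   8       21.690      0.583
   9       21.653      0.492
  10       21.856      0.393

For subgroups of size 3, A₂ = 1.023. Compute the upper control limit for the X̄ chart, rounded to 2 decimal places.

22.16

X̄̄ = (21.697 + 21.622 + 21.855 + 22.037 + 21.732 + 21.600 + 21.785 + 21.690 + 21.653 + 21.856) / 10 = 217.5270 / 10 = 21.7527
R̄ = (0.320 + 0.502 + 0.580 + 0.308 + 0.310 + 0.299 + 0.241 + 0.583 + 0.492 + 0.393) / 10 = 4.0280 / 10 = 0.4028
UCL = X̄̄ + A₂·R̄ = 21.7527 + 1.023 × 0.4028 = 22.1648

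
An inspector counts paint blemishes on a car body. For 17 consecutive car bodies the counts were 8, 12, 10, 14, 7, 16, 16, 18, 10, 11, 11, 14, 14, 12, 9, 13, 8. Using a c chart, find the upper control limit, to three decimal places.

22.308

c̄ = (8 + 12 + 10 + 14 + 7 + 16 + 16 + 18 + 10 + 11 + 11 + 14 + 14 + 12 + 9 + 13 + 8) / 17 = 203 / 17 = 11.9412
UCL = c̄ + 3√c̄ = 11.9412 + 3 × √11.9412 = 11.9412 + 3 × 3.4556 = 22.3080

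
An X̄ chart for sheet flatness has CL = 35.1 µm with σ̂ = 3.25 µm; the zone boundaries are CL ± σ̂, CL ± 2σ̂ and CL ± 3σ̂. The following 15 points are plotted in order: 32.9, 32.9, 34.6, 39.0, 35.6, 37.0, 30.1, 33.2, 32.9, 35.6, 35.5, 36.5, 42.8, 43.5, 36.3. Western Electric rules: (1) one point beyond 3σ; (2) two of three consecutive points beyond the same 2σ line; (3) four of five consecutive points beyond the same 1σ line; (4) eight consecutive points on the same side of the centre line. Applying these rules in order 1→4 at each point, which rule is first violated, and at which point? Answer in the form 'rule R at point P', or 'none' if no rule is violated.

Zone of each point (C = within 1σ̂, B = 1σ̂–2σ̂, A = 2σ̂–3σ̂, * = beyond 3σ̂; sign = side of CL): 1:-C, 2:-C, 3:-C, 4:+B, 5:+C, 6:+C, 7:-B, 8:-C, 9:-C, 10:+C, 11:+C, 12:+C, 13:+A, 14:+A, 15:+C
Rule 2 (two of three consecutive points beyond the same 2σ limit) is satisfied at point 14.

rule 2 at point 14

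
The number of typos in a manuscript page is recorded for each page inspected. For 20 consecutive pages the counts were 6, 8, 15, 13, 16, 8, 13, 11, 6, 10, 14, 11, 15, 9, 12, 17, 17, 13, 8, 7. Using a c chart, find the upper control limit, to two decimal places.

21.60

c̄ = (6 + 8 + 15 + 13 + 16 + 8 + 13 + 11 + 6 + 10 + 14 + 11 + 15 + 9 + 12 + 17 + 17 + 13 + 8 + 7) / 20 = 229 / 20 = 11.4500
UCL = c̄ + 3√c̄ = 11.4500 + 3 × √11.4500 = 11.4500 + 3 × 3.3838 = 21.6014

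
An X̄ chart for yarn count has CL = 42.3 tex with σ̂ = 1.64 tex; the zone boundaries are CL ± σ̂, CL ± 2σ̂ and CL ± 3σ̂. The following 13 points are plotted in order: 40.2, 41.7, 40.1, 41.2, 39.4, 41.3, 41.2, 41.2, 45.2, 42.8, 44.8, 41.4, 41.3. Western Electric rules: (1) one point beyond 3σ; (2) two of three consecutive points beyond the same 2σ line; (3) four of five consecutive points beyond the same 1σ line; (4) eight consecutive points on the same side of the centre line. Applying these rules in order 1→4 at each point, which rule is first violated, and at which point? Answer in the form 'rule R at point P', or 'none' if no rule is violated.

rule 4 at point 8

Zone of each point (C = within 1σ̂, B = 1σ̂–2σ̂, A = 2σ̂–3σ̂, * = beyond 3σ̂; sign = side of CL): 1:-B, 2:-C, 3:-B, 4:-C, 5:-B, 6:-C, 7:-C, 8:-C, 9:+B, 10:+C, 11:+B, 12:-C, 13:-C
Rule 4 (eight consecutive points on the same side of the centre line) is satisfied at point 8.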